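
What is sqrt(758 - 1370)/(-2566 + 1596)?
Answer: -3*I*sqrt(17)/485 ≈ -0.025504*I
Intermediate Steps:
sqrt(758 - 1370)/(-2566 + 1596) = sqrt(-612)/(-970) = (6*I*sqrt(17))*(-1/970) = -3*I*sqrt(17)/485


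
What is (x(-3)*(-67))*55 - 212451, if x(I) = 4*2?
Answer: -241931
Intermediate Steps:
x(I) = 8
(x(-3)*(-67))*55 - 212451 = (8*(-67))*55 - 212451 = -536*55 - 212451 = -29480 - 212451 = -241931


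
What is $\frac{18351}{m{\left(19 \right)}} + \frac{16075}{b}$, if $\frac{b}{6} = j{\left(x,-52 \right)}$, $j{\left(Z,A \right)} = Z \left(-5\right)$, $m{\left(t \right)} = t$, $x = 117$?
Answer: $\frac{12821317}{13338} \approx 961.26$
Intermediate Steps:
$j{\left(Z,A \right)} = - 5 Z$
$b = -3510$ ($b = 6 \left(\left(-5\right) 117\right) = 6 \left(-585\right) = -3510$)
$\frac{18351}{m{\left(19 \right)}} + \frac{16075}{b} = \frac{18351}{19} + \frac{16075}{-3510} = 18351 \cdot \frac{1}{19} + 16075 \left(- \frac{1}{3510}\right) = \frac{18351}{19} - \frac{3215}{702} = \frac{12821317}{13338}$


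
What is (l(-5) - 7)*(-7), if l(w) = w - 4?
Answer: 112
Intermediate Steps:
l(w) = -4 + w
(l(-5) - 7)*(-7) = ((-4 - 5) - 7)*(-7) = (-9 - 7)*(-7) = -16*(-7) = 112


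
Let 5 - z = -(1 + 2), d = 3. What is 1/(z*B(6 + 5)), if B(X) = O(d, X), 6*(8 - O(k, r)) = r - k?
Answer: 3/160 ≈ 0.018750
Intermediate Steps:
O(k, r) = 8 - r/6 + k/6 (O(k, r) = 8 - (r - k)/6 = 8 + (-r/6 + k/6) = 8 - r/6 + k/6)
B(X) = 17/2 - X/6 (B(X) = 8 - X/6 + (⅙)*3 = 8 - X/6 + ½ = 17/2 - X/6)
z = 8 (z = 5 - (-1)*(1 + 2) = 5 - (-1)*3 = 5 - 1*(-3) = 5 + 3 = 8)
1/(z*B(6 + 5)) = 1/(8*(17/2 - (6 + 5)/6)) = 1/(8*(17/2 - ⅙*11)) = 1/(8*(17/2 - 11/6)) = 1/(8*(20/3)) = 1/(160/3) = 3/160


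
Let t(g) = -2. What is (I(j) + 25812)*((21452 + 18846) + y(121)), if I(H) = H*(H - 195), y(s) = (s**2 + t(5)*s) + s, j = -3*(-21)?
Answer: 959095728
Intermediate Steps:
j = 63
y(s) = s**2 - s (y(s) = (s**2 - 2*s) + s = s**2 - s)
I(H) = H*(-195 + H)
(I(j) + 25812)*((21452 + 18846) + y(121)) = (63*(-195 + 63) + 25812)*((21452 + 18846) + 121*(-1 + 121)) = (63*(-132) + 25812)*(40298 + 121*120) = (-8316 + 25812)*(40298 + 14520) = 17496*54818 = 959095728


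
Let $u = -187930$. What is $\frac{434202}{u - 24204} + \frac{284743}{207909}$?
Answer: $- \frac{1148878156}{1696329531} \approx -0.67727$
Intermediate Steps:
$\frac{434202}{u - 24204} + \frac{284743}{207909} = \frac{434202}{-187930 - 24204} + \frac{284743}{207909} = \frac{434202}{-187930 - 24204} + 284743 \cdot \frac{1}{207909} = \frac{434202}{-212134} + \frac{284743}{207909} = 434202 \left(- \frac{1}{212134}\right) + \frac{284743}{207909} = - \frac{217101}{106067} + \frac{284743}{207909} = - \frac{1148878156}{1696329531}$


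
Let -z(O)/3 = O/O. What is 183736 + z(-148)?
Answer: 183733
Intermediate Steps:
z(O) = -3 (z(O) = -3*O/O = -3*1 = -3)
183736 + z(-148) = 183736 - 3 = 183733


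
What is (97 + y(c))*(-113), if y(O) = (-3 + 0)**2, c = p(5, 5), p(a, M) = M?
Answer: -11978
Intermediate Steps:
c = 5
y(O) = 9 (y(O) = (-3)**2 = 9)
(97 + y(c))*(-113) = (97 + 9)*(-113) = 106*(-113) = -11978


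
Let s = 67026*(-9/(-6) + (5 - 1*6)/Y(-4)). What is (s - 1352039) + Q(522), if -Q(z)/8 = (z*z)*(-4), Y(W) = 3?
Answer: 7445646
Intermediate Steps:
Q(z) = 32*z**2 (Q(z) = -8*z*z*(-4) = -8*z**2*(-4) = -(-32)*z**2 = 32*z**2)
s = 78197 (s = 67026*(-9/(-6) + (5 - 1*6)/3) = 67026*(-9*(-1/6) + (5 - 6)*(1/3)) = 67026*(3/2 - 1*1/3) = 67026*(3/2 - 1/3) = 67026*(7/6) = 78197)
(s - 1352039) + Q(522) = (78197 - 1352039) + 32*522**2 = -1273842 + 32*272484 = -1273842 + 8719488 = 7445646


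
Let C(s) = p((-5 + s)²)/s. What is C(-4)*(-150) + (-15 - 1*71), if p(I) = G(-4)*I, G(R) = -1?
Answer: -6247/2 ≈ -3123.5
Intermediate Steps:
p(I) = -I
C(s) = -(-5 + s)²/s (C(s) = (-(-5 + s)²)/s = -(-5 + s)²/s)
C(-4)*(-150) + (-15 - 1*71) = -1*(-5 - 4)²/(-4)*(-150) + (-15 - 1*71) = -1*(-¼)*(-9)²*(-150) + (-15 - 71) = -1*(-¼)*81*(-150) - 86 = (81/4)*(-150) - 86 = -6075/2 - 86 = -6247/2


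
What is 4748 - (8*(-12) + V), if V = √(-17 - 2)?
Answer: 4844 - I*√19 ≈ 4844.0 - 4.3589*I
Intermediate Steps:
V = I*√19 (V = √(-19) = I*√19 ≈ 4.3589*I)
4748 - (8*(-12) + V) = 4748 - (8*(-12) + I*√19) = 4748 - (-96 + I*√19) = 4748 + (96 - I*√19) = 4844 - I*√19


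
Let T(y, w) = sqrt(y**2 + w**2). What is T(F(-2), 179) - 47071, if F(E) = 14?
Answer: -47071 + sqrt(32237) ≈ -46891.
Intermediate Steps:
T(y, w) = sqrt(w**2 + y**2)
T(F(-2), 179) - 47071 = sqrt(179**2 + 14**2) - 47071 = sqrt(32041 + 196) - 47071 = sqrt(32237) - 47071 = -47071 + sqrt(32237)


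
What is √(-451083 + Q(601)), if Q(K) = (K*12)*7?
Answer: 3*I*√44511 ≈ 632.93*I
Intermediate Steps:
Q(K) = 84*K (Q(K) = (12*K)*7 = 84*K)
√(-451083 + Q(601)) = √(-451083 + 84*601) = √(-451083 + 50484) = √(-400599) = 3*I*√44511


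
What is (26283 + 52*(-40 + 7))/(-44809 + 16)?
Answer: -8189/14931 ≈ -0.54846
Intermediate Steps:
(26283 + 52*(-40 + 7))/(-44809 + 16) = (26283 + 52*(-33))/(-44793) = (26283 - 1716)*(-1/44793) = 24567*(-1/44793) = -8189/14931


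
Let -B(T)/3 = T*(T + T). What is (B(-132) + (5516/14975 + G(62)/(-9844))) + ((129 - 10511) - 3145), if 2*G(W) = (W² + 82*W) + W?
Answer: -17405319600021/147413900 ≈ -1.1807e+5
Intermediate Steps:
B(T) = -6*T² (B(T) = -3*T*(T + T) = -3*T*2*T = -6*T²)
G(W) = W²/2 + 83*W/2 (G(W) = ((W² + 82*W) + W)/2 = (W² + 83*W)/2 = W²/2 + 83*W/2)
(B(-132) + (5516/14975 + G(62)/(-9844))) + ((129 - 10511) - 3145) = (-6*(-132)² + (5516/14975 + ((½)*62*(83 + 62))/(-9844))) + ((129 - 10511) - 3145) = (-6*17424 + (5516*(1/14975) + ((½)*62*145)*(-1/9844))) + (-10382 - 3145) = (-104544 + (5516/14975 + 4495*(-1/9844))) - 13527 = (-104544 + (5516/14975 - 4495/9844)) - 13527 = (-104544 - 13013121/147413900) - 13527 = -15411251774721/147413900 - 13527 = -17405319600021/147413900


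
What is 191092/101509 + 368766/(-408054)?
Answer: 6757131179/6903525581 ≈ 0.97879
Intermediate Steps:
191092/101509 + 368766/(-408054) = 191092*(1/101509) + 368766*(-1/408054) = 191092/101509 - 61461/68009 = 6757131179/6903525581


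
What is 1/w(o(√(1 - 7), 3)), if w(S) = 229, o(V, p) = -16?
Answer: 1/229 ≈ 0.0043668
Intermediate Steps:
1/w(o(√(1 - 7), 3)) = 1/229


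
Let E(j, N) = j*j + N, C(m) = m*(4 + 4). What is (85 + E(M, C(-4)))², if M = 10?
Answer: 23409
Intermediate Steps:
C(m) = 8*m (C(m) = m*8 = 8*m)
E(j, N) = N + j² (E(j, N) = j² + N = N + j²)
(85 + E(M, C(-4)))² = (85 + (8*(-4) + 10²))² = (85 + (-32 + 100))² = (85 + 68)² = 153² = 23409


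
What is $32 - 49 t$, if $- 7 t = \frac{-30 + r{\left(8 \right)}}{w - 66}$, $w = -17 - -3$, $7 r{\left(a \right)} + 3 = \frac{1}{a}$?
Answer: $\frac{22183}{640} \approx 34.661$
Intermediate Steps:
$r{\left(a \right)} = - \frac{3}{7} + \frac{1}{7 a}$
$w = -14$ ($w = -17 + 3 = -14$)
$t = - \frac{1703}{31360}$ ($t = - \frac{\left(-30 + \frac{1 - 24}{7 \cdot 8}\right) \frac{1}{-14 - 66}}{7} = - \frac{\left(-30 + \frac{1}{7} \cdot \frac{1}{8} \left(1 - 24\right)\right) \frac{1}{-80}}{7} = - \frac{\left(-30 + \frac{1}{7} \cdot \frac{1}{8} \left(-23\right)\right) \left(- \frac{1}{80}\right)}{7} = - \frac{\left(-30 - \frac{23}{56}\right) \left(- \frac{1}{80}\right)}{7} = - \frac{\left(- \frac{1703}{56}\right) \left(- \frac{1}{80}\right)}{7} = \left(- \frac{1}{7}\right) \frac{1703}{4480} = - \frac{1703}{31360} \approx -0.054305$)
$32 - 49 t = 32 - - \frac{1703}{640} = 32 + \frac{1703}{640} = \frac{22183}{640}$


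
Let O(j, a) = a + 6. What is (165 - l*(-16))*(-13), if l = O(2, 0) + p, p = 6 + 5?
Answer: -5681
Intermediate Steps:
O(j, a) = 6 + a
p = 11
l = 17 (l = (6 + 0) + 11 = 6 + 11 = 17)
(165 - l*(-16))*(-13) = (165 - 17*(-16))*(-13) = (165 - 1*(-272))*(-13) = (165 + 272)*(-13) = 437*(-13) = -5681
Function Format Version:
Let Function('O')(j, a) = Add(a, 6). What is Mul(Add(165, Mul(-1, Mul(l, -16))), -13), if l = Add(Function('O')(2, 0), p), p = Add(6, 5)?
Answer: -5681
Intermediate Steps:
Function('O')(j, a) = Add(6, a)
p = 11
l = 17 (l = Add(Add(6, 0), 11) = Add(6, 11) = 17)
Mul(Add(165, Mul(-1, Mul(l, -16))), -13) = Mul(Add(165, Mul(-1, Mul(17, -16))), -13) = Mul(Add(165, Mul(-1, -272)), -13) = Mul(Add(165, 272), -13) = Mul(437, -13) = -5681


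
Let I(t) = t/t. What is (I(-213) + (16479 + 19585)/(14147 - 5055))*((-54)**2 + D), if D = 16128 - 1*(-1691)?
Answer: 234077415/2273 ≈ 1.0298e+5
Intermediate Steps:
I(t) = 1
D = 17819 (D = 16128 + 1691 = 17819)
(I(-213) + (16479 + 19585)/(14147 - 5055))*((-54)**2 + D) = (1 + (16479 + 19585)/(14147 - 5055))*((-54)**2 + 17819) = (1 + 36064/9092)*(2916 + 17819) = (1 + 36064*(1/9092))*20735 = (1 + 9016/2273)*20735 = (11289/2273)*20735 = 234077415/2273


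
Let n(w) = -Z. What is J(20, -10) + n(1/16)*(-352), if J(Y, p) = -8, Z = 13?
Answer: 4568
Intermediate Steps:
n(w) = -13 (n(w) = -1*13 = -13)
J(20, -10) + n(1/16)*(-352) = -8 - 13*(-352) = -8 + 4576 = 4568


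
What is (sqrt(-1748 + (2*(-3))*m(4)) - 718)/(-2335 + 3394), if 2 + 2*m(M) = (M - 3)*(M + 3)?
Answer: -718/1059 + I*sqrt(1763)/1059 ≈ -0.678 + 0.039649*I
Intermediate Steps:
m(M) = -1 + (-3 + M)*(3 + M)/2 (m(M) = -1 + ((M - 3)*(M + 3))/2 = -1 + ((-3 + M)*(3 + M))/2 = -1 + (-3 + M)*(3 + M)/2)
(sqrt(-1748 + (2*(-3))*m(4)) - 718)/(-2335 + 3394) = (sqrt(-1748 + (2*(-3))*(-11/2 + (1/2)*4**2)) - 718)/(-2335 + 3394) = (sqrt(-1748 - 6*(-11/2 + (1/2)*16)) - 718)/1059 = (sqrt(-1748 - 6*(-11/2 + 8)) - 718)*(1/1059) = (sqrt(-1748 - 6*5/2) - 718)*(1/1059) = (sqrt(-1748 - 15) - 718)*(1/1059) = (sqrt(-1763) - 718)*(1/1059) = (I*sqrt(1763) - 718)*(1/1059) = (-718 + I*sqrt(1763))*(1/1059) = -718/1059 + I*sqrt(1763)/1059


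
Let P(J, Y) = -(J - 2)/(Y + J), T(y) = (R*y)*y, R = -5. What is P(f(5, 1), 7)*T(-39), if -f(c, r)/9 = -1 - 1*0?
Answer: 53235/16 ≈ 3327.2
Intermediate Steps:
T(y) = -5*y² (T(y) = (-5*y)*y = -5*y²)
f(c, r) = 9 (f(c, r) = -9*(-1 - 1*0) = -9*(-1 + 0) = -9*(-1) = 9)
P(J, Y) = -(-2 + J)/(J + Y)
P(f(5, 1), 7)*T(-39) = ((2 - 1*9)/(9 + 7))*(-5*(-39)²) = ((2 - 9)/16)*(-5*1521) = ((1/16)*(-7))*(-7605) = -7/16*(-7605) = 53235/16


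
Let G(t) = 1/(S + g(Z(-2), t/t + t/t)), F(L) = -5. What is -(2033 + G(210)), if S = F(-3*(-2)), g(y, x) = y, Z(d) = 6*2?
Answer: -14232/7 ≈ -2033.1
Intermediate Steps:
Z(d) = 12
S = -5
G(t) = ⅐ (G(t) = 1/(-5 + 12) = 1/7 = ⅐)
-(2033 + G(210)) = -(2033 + ⅐) = -1*14232/7 = -14232/7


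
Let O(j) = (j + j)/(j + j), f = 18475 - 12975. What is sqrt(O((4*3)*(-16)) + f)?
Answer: sqrt(5501) ≈ 74.169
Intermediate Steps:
f = 5500
O(j) = 1 (O(j) = (2*j)/((2*j)) = (2*j)*(1/(2*j)) = 1)
sqrt(O((4*3)*(-16)) + f) = sqrt(1 + 5500) = sqrt(5501)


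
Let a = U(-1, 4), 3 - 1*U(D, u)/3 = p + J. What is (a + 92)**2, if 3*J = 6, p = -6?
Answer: 12769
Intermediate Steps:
J = 2 (J = (1/3)*6 = 2)
U(D, u) = 21 (U(D, u) = 9 - 3*(-6 + 2) = 9 - 3*(-4) = 9 + 12 = 21)
a = 21
(a + 92)**2 = (21 + 92)**2 = 113**2 = 12769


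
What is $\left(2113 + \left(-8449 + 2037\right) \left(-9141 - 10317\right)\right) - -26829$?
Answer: $124793638$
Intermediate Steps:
$\left(2113 + \left(-8449 + 2037\right) \left(-9141 - 10317\right)\right) - -26829 = \left(2113 - -124764696\right) + 26829 = \left(2113 + 124764696\right) + 26829 = 124766809 + 26829 = 124793638$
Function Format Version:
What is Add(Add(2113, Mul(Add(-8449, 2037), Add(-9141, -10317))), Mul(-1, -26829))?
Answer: 124793638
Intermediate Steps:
Add(Add(2113, Mul(Add(-8449, 2037), Add(-9141, -10317))), Mul(-1, -26829)) = Add(Add(2113, Mul(-6412, -19458)), 26829) = Add(Add(2113, 124764696), 26829) = Add(124766809, 26829) = 124793638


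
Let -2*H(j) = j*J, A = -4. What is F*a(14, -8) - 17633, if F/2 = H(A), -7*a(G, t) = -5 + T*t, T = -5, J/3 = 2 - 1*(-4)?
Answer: -17993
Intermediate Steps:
J = 18 (J = 3*(2 - 1*(-4)) = 3*(2 + 4) = 3*6 = 18)
a(G, t) = 5/7 + 5*t/7 (a(G, t) = -(-5 - 5*t)/7 = 5/7 + 5*t/7)
H(j) = -9*j (H(j) = -j*18/2 = -9*j)
F = 72 (F = 2*(-9*(-4)) = 2*36 = 72)
F*a(14, -8) - 17633 = 72*(5/7 + (5/7)*(-8)) - 17633 = 72*(5/7 - 40/7) - 17633 = 72*(-5) - 17633 = -360 - 17633 = -17993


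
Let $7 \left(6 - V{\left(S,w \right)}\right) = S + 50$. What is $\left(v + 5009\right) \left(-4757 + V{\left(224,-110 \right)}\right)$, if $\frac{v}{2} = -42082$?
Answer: $\frac{2654146305}{7} \approx 3.7916 \cdot 10^{8}$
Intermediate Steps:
$v = -84164$ ($v = 2 \left(-42082\right) = -84164$)
$V{\left(S,w \right)} = - \frac{8}{7} - \frac{S}{7}$ ($V{\left(S,w \right)} = 6 - \frac{S + 50}{7} = 6 - \frac{50 + S}{7} = 6 - \left(\frac{50}{7} + \frac{S}{7}\right) = - \frac{8}{7} - \frac{S}{7}$)
$\left(v + 5009\right) \left(-4757 + V{\left(224,-110 \right)}\right) = \left(-84164 + 5009\right) \left(-4757 - \frac{232}{7}\right) = - 79155 \left(-4757 - \frac{232}{7}\right) = \left(-79155\right) \left(- \frac{33531}{7}\right) = \frac{2654146305}{7}$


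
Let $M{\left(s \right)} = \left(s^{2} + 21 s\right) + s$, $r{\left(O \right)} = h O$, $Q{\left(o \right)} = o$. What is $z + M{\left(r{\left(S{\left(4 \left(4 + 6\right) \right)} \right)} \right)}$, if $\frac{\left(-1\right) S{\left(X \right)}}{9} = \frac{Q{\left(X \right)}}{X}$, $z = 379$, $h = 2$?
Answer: $307$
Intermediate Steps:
$S{\left(X \right)} = -9$ ($S{\left(X \right)} = - 9 \frac{X}{X} = \left(-9\right) 1 = -9$)
$r{\left(O \right)} = 2 O$
$M{\left(s \right)} = s^{2} + 22 s$
$z + M{\left(r{\left(S{\left(4 \left(4 + 6\right) \right)} \right)} \right)} = 379 + 2 \left(-9\right) \left(22 + 2 \left(-9\right)\right) = 379 - 18 \left(22 - 18\right) = 379 - 72 = 307$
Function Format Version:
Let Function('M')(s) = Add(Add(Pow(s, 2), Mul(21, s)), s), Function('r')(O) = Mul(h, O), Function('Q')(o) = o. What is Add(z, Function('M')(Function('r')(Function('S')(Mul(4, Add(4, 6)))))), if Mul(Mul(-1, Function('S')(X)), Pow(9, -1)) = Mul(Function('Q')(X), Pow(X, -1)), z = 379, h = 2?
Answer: 307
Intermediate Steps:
Function('S')(X) = -9 (Function('S')(X) = Mul(-9, Mul(X, Pow(X, -1))) = Mul(-9, 1) = -9)
Function('r')(O) = Mul(2, O)
Function('M')(s) = Add(Pow(s, 2), Mul(22, s))
Add(z, Function('M')(Function('r')(Function('S')(Mul(4, Add(4, 6)))))) = Add(379, Mul(Mul(2, -9), Add(22, Mul(2, -9)))) = Add(379, Mul(-18, Add(22, -18))) = Add(379, Mul(-18, 4)) = Add(379, -72) = 307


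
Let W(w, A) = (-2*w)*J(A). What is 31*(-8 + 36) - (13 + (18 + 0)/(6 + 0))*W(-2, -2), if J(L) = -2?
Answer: 996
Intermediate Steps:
W(w, A) = 4*w (W(w, A) = -2*w*(-2) = 4*w)
31*(-8 + 36) - (13 + (18 + 0)/(6 + 0))*W(-2, -2) = 31*(-8 + 36) - (13 + (18 + 0)/(6 + 0))*4*(-2) = 31*28 - (13 + 18/6)*(-8) = 868 - (13 + 18*(⅙))*(-8) = 868 - (13 + 3)*(-8) = 868 - 16*(-8) = 868 - 1*(-128) = 868 + 128 = 996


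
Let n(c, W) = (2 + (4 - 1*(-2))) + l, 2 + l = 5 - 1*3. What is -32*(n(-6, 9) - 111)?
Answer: 3296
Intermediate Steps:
l = 0 (l = -2 + (5 - 1*3) = -2 + (5 - 3) = -2 + 2 = 0)
n(c, W) = 8 (n(c, W) = (2 + (4 - 1*(-2))) + 0 = (2 + (4 + 2)) + 0 = (2 + 6) + 0 = 8 + 0 = 8)
-32*(n(-6, 9) - 111) = -32*(8 - 111) = -32*(-103) = 3296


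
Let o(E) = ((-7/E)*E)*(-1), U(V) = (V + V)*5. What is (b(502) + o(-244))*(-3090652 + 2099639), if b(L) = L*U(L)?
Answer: -2497399337611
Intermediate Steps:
U(V) = 10*V (U(V) = (2*V)*5 = 10*V)
o(E) = 7 (o(E) = -7*(-1) = 7)
b(L) = 10*L² (b(L) = L*(10*L) = 10*L²)
(b(502) + o(-244))*(-3090652 + 2099639) = (10*502² + 7)*(-3090652 + 2099639) = (10*252004 + 7)*(-991013) = (2520040 + 7)*(-991013) = 2520047*(-991013) = -2497399337611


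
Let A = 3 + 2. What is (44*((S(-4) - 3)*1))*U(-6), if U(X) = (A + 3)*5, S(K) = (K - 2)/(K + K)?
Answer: -3960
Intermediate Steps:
A = 5
S(K) = (-2 + K)/(2*K) (S(K) = (-2 + K)/((2*K)) = (-2 + K)*(1/(2*K)) = (-2 + K)/(2*K))
U(X) = 40 (U(X) = (5 + 3)*5 = 8*5 = 40)
(44*((S(-4) - 3)*1))*U(-6) = (44*(((½)*(-2 - 4)/(-4) - 3)*1))*40 = (44*(((½)*(-¼)*(-6) - 3)*1))*40 = (44*((¾ - 3)*1))*40 = (44*(-9/4*1))*40 = (44*(-9/4))*40 = -99*40 = -3960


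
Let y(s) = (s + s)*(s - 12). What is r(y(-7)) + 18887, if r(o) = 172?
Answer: 19059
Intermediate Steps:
y(s) = 2*s*(-12 + s) (y(s) = (2*s)*(-12 + s) = 2*s*(-12 + s))
r(y(-7)) + 18887 = 172 + 18887 = 19059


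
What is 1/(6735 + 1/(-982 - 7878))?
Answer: 8860/59672099 ≈ 0.00014848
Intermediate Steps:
1/(6735 + 1/(-982 - 7878)) = 1/(6735 + 1/(-8860)) = 1/(6735 - 1/8860) = 1/(59672099/8860) = 8860/59672099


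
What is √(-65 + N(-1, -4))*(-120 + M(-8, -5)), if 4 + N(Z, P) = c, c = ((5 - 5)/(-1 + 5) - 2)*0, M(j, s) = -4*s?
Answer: -100*I*√69 ≈ -830.66*I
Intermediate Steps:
c = 0 (c = (0/4 - 2)*0 = (0*(¼) - 2)*0 = (0 - 2)*0 = -2*0 = 0)
N(Z, P) = -4 (N(Z, P) = -4 + 0 = -4)
√(-65 + N(-1, -4))*(-120 + M(-8, -5)) = √(-65 - 4)*(-120 - 4*(-5)) = √(-69)*(-120 + 20) = (I*√69)*(-100) = -100*I*√69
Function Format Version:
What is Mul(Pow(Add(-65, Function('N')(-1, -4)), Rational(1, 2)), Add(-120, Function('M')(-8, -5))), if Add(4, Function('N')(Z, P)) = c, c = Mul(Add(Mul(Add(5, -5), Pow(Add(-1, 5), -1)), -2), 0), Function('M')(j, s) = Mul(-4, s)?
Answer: Mul(-100, I, Pow(69, Rational(1, 2))) ≈ Mul(-830.66, I)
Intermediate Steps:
c = 0 (c = Mul(Add(Mul(0, Pow(4, -1)), -2), 0) = Mul(Add(Mul(0, Rational(1, 4)), -2), 0) = Mul(Add(0, -2), 0) = Mul(-2, 0) = 0)
Function('N')(Z, P) = -4 (Function('N')(Z, P) = Add(-4, 0) = -4)
Mul(Pow(Add(-65, Function('N')(-1, -4)), Rational(1, 2)), Add(-120, Function('M')(-8, -5))) = Mul(Pow(Add(-65, -4), Rational(1, 2)), Add(-120, Mul(-4, -5))) = Mul(Pow(-69, Rational(1, 2)), Add(-120, 20)) = Mul(Mul(I, Pow(69, Rational(1, 2))), -100) = Mul(-100, I, Pow(69, Rational(1, 2)))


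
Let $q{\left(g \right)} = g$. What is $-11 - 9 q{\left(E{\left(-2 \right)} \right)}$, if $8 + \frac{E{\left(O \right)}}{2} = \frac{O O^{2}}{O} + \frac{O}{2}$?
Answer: $79$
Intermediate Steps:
$E{\left(O \right)} = -16 + O + 2 O^{2}$ ($E{\left(O \right)} = -16 + 2 \left(\frac{O O^{2}}{O} + \frac{O}{2}\right) = -16 + 2 \left(\frac{O^{3}}{O} + O \frac{1}{2}\right) = -16 + 2 \left(O^{2} + \frac{O}{2}\right) = -16 + \left(O + 2 O^{2}\right) = -16 + O + 2 O^{2}$)
$-11 - 9 q{\left(E{\left(-2 \right)} \right)} = -11 - 9 \left(-16 - 2 + 2 \left(-2\right)^{2}\right) = -11 - 9 \left(-16 - 2 + 2 \cdot 4\right) = -11 - 9 \left(-16 - 2 + 8\right) = -11 - -90 = -11 + 90 = 79$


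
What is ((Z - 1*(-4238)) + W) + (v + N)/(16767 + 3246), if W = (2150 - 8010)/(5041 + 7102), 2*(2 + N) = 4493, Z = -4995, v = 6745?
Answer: -122648423963/162011906 ≈ -757.03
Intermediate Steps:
N = 4489/2 (N = -2 + (1/2)*4493 = -2 + 4493/2 = 4489/2 ≈ 2244.5)
W = -5860/12143 ≈ -0.48258
((Z - 1*(-4238)) + W) + (v + N)/(16767 + 3246) = ((-4995 - 1*(-4238)) - 5860/12143) + (6745 + 4489/2)/(16767 + 3246) = ((-4995 + 4238) - 5860/12143) + (17979/2)/20013 = (-757 - 5860/12143) + (17979/2)*(1/20013) = -9198111/12143 + 5993/13342 = -122648423963/162011906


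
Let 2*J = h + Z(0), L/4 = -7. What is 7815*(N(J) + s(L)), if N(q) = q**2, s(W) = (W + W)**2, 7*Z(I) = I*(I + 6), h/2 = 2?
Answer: 24539100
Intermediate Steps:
L = -28 (L = 4*(-7) = -28)
h = 4 (h = 2*2 = 4)
Z(I) = I*(6 + I)/7 (Z(I) = (I*(I + 6))/7 = (I*(6 + I))/7 = I*(6 + I)/7)
s(W) = 4*W**2 (s(W) = (2*W)**2 = 4*W**2)
J = 2 (J = (4 + (1/7)*0*(6 + 0))/2 = (4 + (1/7)*0*6)/2 = (4 + 0)/2 = (1/2)*4 = 2)
7815*(N(J) + s(L)) = 7815*(2**2 + 4*(-28)**2) = 7815*(4 + 4*784) = 7815*(4 + 3136) = 7815*3140 = 24539100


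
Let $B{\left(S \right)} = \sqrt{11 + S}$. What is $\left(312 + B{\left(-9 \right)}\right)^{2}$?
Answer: $\left(312 + \sqrt{2}\right)^{2} \approx 98229.0$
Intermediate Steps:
$\left(312 + B{\left(-9 \right)}\right)^{2} = \left(312 + \sqrt{11 - 9}\right)^{2} = \left(312 + \sqrt{2}\right)^{2}$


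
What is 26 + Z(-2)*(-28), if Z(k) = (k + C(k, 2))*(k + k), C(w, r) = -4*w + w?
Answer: 474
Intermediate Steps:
C(w, r) = -3*w
Z(k) = -4*k**2 (Z(k) = (k - 3*k)*(k + k) = (-2*k)*(2*k) = -4*k**2)
26 + Z(-2)*(-28) = 26 - 4*(-2)**2*(-28) = 26 - 4*4*(-28) = 26 - 16*(-28) = 26 + 448 = 474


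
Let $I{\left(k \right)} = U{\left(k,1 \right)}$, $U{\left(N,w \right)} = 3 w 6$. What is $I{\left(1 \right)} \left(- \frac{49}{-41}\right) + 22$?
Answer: $\frac{1784}{41} \approx 43.512$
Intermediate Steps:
$U{\left(N,w \right)} = 18 w$
$I{\left(k \right)} = 18$ ($I{\left(k \right)} = 18 \cdot 1 = 18$)
$I{\left(1 \right)} \left(- \frac{49}{-41}\right) + 22 = 18 \left(- \frac{49}{-41}\right) + 22 = 18 \left(\left(-49\right) \left(- \frac{1}{41}\right)\right) + 22 = 18 \cdot \frac{49}{41} + 22 = \frac{882}{41} + 22 = \frac{1784}{41}$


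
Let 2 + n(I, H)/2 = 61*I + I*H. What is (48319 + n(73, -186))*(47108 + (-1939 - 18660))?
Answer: 796993085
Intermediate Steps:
n(I, H) = -4 + 122*I + 2*H*I (n(I, H) = -4 + 2*(61*I + I*H) = -4 + 2*(61*I + H*I) = -4 + (122*I + 2*H*I) = -4 + 122*I + 2*H*I)
(48319 + n(73, -186))*(47108 + (-1939 - 18660)) = (48319 + (-4 + 122*73 + 2*(-186)*73))*(47108 + (-1939 - 18660)) = (48319 + (-4 + 8906 - 27156))*(47108 - 20599) = (48319 - 18254)*26509 = 30065*26509 = 796993085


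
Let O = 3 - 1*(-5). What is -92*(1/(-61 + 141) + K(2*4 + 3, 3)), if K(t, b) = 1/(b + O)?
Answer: -2093/220 ≈ -9.5136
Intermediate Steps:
O = 8 (O = 3 + 5 = 8)
K(t, b) = 1/(8 + b) (K(t, b) = 1/(b + 8) = 1/(8 + b))
-92*(1/(-61 + 141) + K(2*4 + 3, 3)) = -92*(1/(-61 + 141) + 1/(8 + 3)) = -92*(1/80 + 1/11) = -92*91/880 = -1*2093/220 = -2093/220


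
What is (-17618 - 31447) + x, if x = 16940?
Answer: -32125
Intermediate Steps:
(-17618 - 31447) + x = (-17618 - 31447) + 16940 = -49065 + 16940 = -32125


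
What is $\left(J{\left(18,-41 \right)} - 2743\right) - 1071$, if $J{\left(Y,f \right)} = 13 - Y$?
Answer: $-3819$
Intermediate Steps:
$\left(J{\left(18,-41 \right)} - 2743\right) - 1071 = \left(\left(13 - 18\right) - 2743\right) - 1071 = \left(-5 - 2743\right) - 1071 = -2748 - 1071 = -3819$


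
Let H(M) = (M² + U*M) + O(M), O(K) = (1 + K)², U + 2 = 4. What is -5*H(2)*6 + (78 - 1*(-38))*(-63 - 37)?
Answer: -12110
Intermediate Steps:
U = 2 (U = -2 + 4 = 2)
H(M) = M² + (1 + M)² + 2*M (H(M) = (M² + 2*M) + (1 + M)² = M² + (1 + M)² + 2*M)
-5*H(2)*6 + (78 - 1*(-38))*(-63 - 37) = -5*(1 + 2*2² + 4*2)*6 + (78 - 1*(-38))*(-63 - 37) = -5*(1 + 2*4 + 8)*6 + (78 + 38)*(-100) = -5*(1 + 8 + 8)*6 + 116*(-100) = -5*17*6 - 11600 = -85*6 - 11600 = -510 - 11600 = -12110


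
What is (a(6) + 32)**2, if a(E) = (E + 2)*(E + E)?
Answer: 16384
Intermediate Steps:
a(E) = 2*E*(2 + E) (a(E) = (2 + E)*(2*E) = 2*E*(2 + E))
(a(6) + 32)**2 = (2*6*(2 + 6) + 32)**2 = (2*6*8 + 32)**2 = (96 + 32)**2 = 128**2 = 16384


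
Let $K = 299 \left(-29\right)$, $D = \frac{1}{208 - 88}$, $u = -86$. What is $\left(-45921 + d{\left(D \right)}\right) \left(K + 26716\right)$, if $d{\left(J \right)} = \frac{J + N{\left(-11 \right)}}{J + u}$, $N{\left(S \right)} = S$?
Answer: $- \frac{8550758226600}{10319} \approx -8.2864 \cdot 10^{8}$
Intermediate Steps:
$D = \frac{1}{120} \approx 0.0083333$
$d{\left(J \right)} = \frac{-11 + J}{-86 + J}$ ($d{\left(J \right)} = \frac{J - 11}{J - 86} = \frac{-11 + J}{-86 + J}$)
$K = -8671$
$\left(-45921 + d{\left(D \right)}\right) \left(K + 26716\right) = \left(-45921 + \frac{-11 + \frac{1}{120}}{-86 + \frac{1}{120}}\right) \left(-8671 + 26716\right) = \left(-45921 + \frac{1}{- \frac{10319}{120}} \left(- \frac{1319}{120}\right)\right) 18045 = \left(-45921 - - \frac{1319}{10319}\right) 18045 = \left(-45921 + \frac{1319}{10319}\right) 18045 = \left(- \frac{473857480}{10319}\right) 18045 = - \frac{8550758226600}{10319}$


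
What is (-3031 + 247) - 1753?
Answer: -4537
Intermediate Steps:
(-3031 + 247) - 1753 = -2784 - 1753 = -4537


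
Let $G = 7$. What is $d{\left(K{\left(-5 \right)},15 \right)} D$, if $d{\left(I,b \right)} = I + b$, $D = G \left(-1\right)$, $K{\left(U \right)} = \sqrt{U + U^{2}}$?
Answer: $-105 - 14 \sqrt{5} \approx -136.3$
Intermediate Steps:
$D = -7$ ($D = 7 \left(-1\right) = -7$)
$d{\left(K{\left(-5 \right)},15 \right)} D = \left(\sqrt{- 5 \left(1 - 5\right)} + 15\right) \left(-7\right) = \left(\sqrt{\left(-5\right) \left(-4\right)} + 15\right) \left(-7\right) = \left(\sqrt{20} + 15\right) \left(-7\right) = \left(2 \sqrt{5} + 15\right) \left(-7\right) = \left(15 + 2 \sqrt{5}\right) \left(-7\right) = -105 - 14 \sqrt{5}$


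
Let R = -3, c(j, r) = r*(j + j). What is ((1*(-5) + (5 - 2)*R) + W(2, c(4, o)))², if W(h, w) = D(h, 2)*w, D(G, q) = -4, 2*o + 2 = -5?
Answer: 9604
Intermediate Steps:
o = -7/2 (o = -1 + (½)*(-5) = -1 - 5/2 = -7/2 ≈ -3.5000)
c(j, r) = 2*j*r (c(j, r) = r*(2*j) = 2*j*r)
W(h, w) = -4*w
((1*(-5) + (5 - 2)*R) + W(2, c(4, o)))² = ((1*(-5) + (5 - 2)*(-3)) - 8*4*(-7)/2)² = ((-5 + 3*(-3)) - 4*(-28))² = ((-5 - 9) + 112)² = (-14 + 112)² = 98² = 9604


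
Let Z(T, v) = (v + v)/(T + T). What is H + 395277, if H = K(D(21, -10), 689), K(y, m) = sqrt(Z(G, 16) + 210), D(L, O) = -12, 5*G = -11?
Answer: 395277 + sqrt(24530)/11 ≈ 3.9529e+5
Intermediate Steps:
G = -11/5 (G = (1/5)*(-11) = -11/5 ≈ -2.2000)
Z(T, v) = v/T (Z(T, v) = (2*v)/((2*T)) = (2*v)*(1/(2*T)) = v/T)
K(y, m) = sqrt(24530)/11 (K(y, m) = sqrt(16/(-11/5) + 210) = sqrt(16*(-5/11) + 210) = sqrt(-80/11 + 210) = sqrt(2230/11) = sqrt(24530)/11)
H = sqrt(24530)/11 ≈ 14.238
H + 395277 = sqrt(24530)/11 + 395277 = 395277 + sqrt(24530)/11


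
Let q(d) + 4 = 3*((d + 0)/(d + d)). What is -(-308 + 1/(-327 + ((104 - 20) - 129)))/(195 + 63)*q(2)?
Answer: -572885/191952 ≈ -2.9845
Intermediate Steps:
q(d) = -5/2 (q(d) = -4 + 3*((d + 0)/(d + d)) = -4 + 3*(d/((2*d))) = -4 + 3*(d*(1/(2*d))) = -4 + 3*(½) = -4 + 3/2 = -5/2)
-(-308 + 1/(-327 + ((104 - 20) - 129)))/(195 + 63)*q(2) = -(-308 + 1/(-327 + ((104 - 20) - 129)))/(195 + 63)*(-5)/2 = -(-308 + 1/(-327 + (84 - 129)))/258*(-5)/2 = -(-308 + 1/(-327 - 45))*(1/258)*(-5)/2 = -(-308 + 1/(-372))*(1/258)*(-5)/2 = -(-308 - 1/372)*(1/258)*(-5)/2 = -(-114577/372*1/258)*(-5)/2 = -(-114577)*(-5)/(95976*2) = -1*572885/191952 = -572885/191952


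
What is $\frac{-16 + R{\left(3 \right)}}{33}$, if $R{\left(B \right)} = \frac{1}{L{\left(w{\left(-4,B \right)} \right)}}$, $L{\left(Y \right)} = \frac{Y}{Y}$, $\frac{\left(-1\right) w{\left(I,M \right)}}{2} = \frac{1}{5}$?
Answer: $- \frac{5}{11} \approx -0.45455$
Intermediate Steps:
$w{\left(I,M \right)} = - \frac{2}{5}$
$L{\left(Y \right)} = 1$
$R{\left(B \right)} = 1$ ($R{\left(B \right)} = 1^{-1} = 1$)
$\frac{-16 + R{\left(3 \right)}}{33} = \frac{-16 + 1}{33} = \frac{1}{33} \left(-15\right) = - \frac{5}{11}$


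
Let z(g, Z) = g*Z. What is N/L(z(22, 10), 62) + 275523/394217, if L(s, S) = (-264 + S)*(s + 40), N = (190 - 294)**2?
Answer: 98140547/199079585 ≈ 0.49297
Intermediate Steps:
N = 10816 (N = (-104)**2 = 10816)
z(g, Z) = Z*g
L(s, S) = (-264 + S)*(40 + s)
N/L(z(22, 10), 62) + 275523/394217 = 10816/(-10560 - 2640*22 + 40*62 + 62*(10*22)) + 275523/394217 = 10816/(-10560 - 264*220 + 2480 + 62*220) + 275523*(1/394217) = 10816/(-10560 - 58080 + 2480 + 13640) + 275523/394217 = 10816/(-52520) + 275523/394217 = 10816*(-1/52520) + 275523/394217 = -104/505 + 275523/394217 = 98140547/199079585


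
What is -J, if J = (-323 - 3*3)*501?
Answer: 166332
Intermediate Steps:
J = -166332 (J = (-323 - 9)*501 = -332*501 = -166332)
-J = -1*(-166332) = 166332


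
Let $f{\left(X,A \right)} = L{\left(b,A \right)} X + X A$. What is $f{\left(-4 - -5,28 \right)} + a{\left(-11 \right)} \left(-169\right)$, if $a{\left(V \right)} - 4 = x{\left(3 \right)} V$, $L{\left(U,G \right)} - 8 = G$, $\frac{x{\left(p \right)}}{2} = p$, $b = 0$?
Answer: $10542$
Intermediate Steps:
$x{\left(p \right)} = 2 p$
$L{\left(U,G \right)} = 8 + G$
$f{\left(X,A \right)} = A X + X \left(8 + A\right)$ ($f{\left(X,A \right)} = \left(8 + A\right) X + X A = X \left(8 + A\right) + A X = A X + X \left(8 + A\right)$)
$a{\left(V \right)} = 4 + 6 V$ ($a{\left(V \right)} = 4 + 2 \cdot 3 V = 4 + 6 V$)
$f{\left(-4 - -5,28 \right)} + a{\left(-11 \right)} \left(-169\right) = 2 \left(-4 - -5\right) \left(4 + 28\right) + \left(4 + 6 \left(-11\right)\right) \left(-169\right) = 2 \left(-4 + 5\right) 32 + \left(4 - 66\right) \left(-169\right) = 2 \cdot 1 \cdot 32 - -10478 = 64 + 10478 = 10542$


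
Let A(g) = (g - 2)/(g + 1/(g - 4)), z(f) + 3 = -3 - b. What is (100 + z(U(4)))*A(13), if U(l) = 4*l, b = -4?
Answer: 4851/59 ≈ 82.220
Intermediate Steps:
z(f) = -2 (z(f) = -3 + (-3 - 1*(-4)) = -3 + (-3 + 4) = -3 + 1 = -2)
A(g) = (-2 + g)/(g + 1/(-4 + g))
(100 + z(U(4)))*A(13) = (100 - 2)*((8 + 13² - 6*13)/(1 + 13² - 4*13)) = 98*((8 + 169 - 78)/(1 + 169 - 52)) = 98*(99/118) = 4851/59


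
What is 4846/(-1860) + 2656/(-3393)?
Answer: -3563773/1051830 ≈ -3.3882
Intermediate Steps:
4846/(-1860) + 2656/(-3393) = 4846*(-1/1860) + 2656*(-1/3393) = -2423/930 - 2656/3393 = -3563773/1051830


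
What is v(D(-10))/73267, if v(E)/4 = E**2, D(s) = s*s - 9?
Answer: 33124/73267 ≈ 0.45210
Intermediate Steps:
D(s) = -9 + s**2 (D(s) = s**2 - 9 = -9 + s**2)
v(E) = 4*E**2
v(D(-10))/73267 = (4*(-9 + (-10)**2)**2)/73267 = (4*(-9 + 100)**2)*(1/73267) = (4*91**2)*(1/73267) = (4*8281)*(1/73267) = 33124*(1/73267) = 33124/73267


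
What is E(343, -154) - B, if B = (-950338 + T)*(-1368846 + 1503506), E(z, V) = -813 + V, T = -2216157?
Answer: 426400215733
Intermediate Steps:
B = -426400216700 (B = (-950338 - 2216157)*(-1368846 + 1503506) = -3166495*134660 = -426400216700)
E(343, -154) - B = (-813 - 154) - 1*(-426400216700) = -967 + 426400216700 = 426400215733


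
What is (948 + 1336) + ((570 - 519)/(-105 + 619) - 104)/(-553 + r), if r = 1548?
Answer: 233610543/102286 ≈ 2283.9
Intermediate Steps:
(948 + 1336) + ((570 - 519)/(-105 + 619) - 104)/(-553 + r) = (948 + 1336) + ((570 - 519)/(-105 + 619) - 104)/(-553 + 1548) = 2284 + (51/514 - 104)/995 = 2284 + (51*(1/514) - 104)*(1/995) = 2284 + (51/514 - 104)*(1/995) = 2284 - 53405/514*1/995 = 2284 - 10681/102286 = 233610543/102286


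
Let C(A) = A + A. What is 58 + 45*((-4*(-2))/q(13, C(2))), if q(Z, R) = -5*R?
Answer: 40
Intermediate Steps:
C(A) = 2*A
58 + 45*((-4*(-2))/q(13, C(2))) = 58 + 45*((-4*(-2))/((-10*2))) = 58 + 45*(8/((-5*4))) = 58 + 45*(8/(-20)) = 58 + 45*(8*(-1/20)) = 58 + 45*(-⅖) = 58 - 18 = 40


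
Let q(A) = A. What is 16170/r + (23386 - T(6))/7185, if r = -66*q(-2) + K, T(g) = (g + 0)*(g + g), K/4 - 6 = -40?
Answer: -58044097/14370 ≈ -4039.3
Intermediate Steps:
K = -136 (K = 24 + 4*(-40) = 24 - 160 = -136)
T(g) = 2*g**2 (T(g) = g*(2*g) = 2*g**2)
r = -4 (r = -66*(-2) - 136 = 132 - 136 = -4)
16170/r + (23386 - T(6))/7185 = 16170/(-4) + (23386 - 2*6**2)/7185 = 16170*(-1/4) + (23386 - 2*36)*(1/7185) = -8085/2 + (23386 - 1*72)*(1/7185) = -8085/2 + (23386 - 72)*(1/7185) = -8085/2 + 23314*(1/7185) = -8085/2 + 23314/7185 = -58044097/14370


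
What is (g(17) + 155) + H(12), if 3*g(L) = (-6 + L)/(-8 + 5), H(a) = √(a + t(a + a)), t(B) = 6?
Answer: 1384/9 + 3*√2 ≈ 158.02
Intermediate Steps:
H(a) = √(6 + a) (H(a) = √(a + 6) = √(6 + a))
g(L) = ⅔ - L/9 (g(L) = ((-6 + L)/(-8 + 5))/3 = ((-6 + L)/(-3))/3 = ((-6 + L)*(-⅓))/3 = (2 - L/3)/3 = ⅔ - L/9)
(g(17) + 155) + H(12) = ((⅔ - ⅑*17) + 155) + √(6 + 12) = ((⅔ - 17/9) + 155) + √18 = (-11/9 + 155) + 3*√2 = 1384/9 + 3*√2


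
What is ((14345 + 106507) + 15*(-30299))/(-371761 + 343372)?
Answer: 111211/9463 ≈ 11.752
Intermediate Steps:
((14345 + 106507) + 15*(-30299))/(-371761 + 343372) = (120852 - 454485)/(-28389) = -333633*(-1/28389) = 111211/9463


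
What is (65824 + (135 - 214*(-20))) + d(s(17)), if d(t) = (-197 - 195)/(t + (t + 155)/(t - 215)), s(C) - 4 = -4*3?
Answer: 135718925/1931 ≈ 70284.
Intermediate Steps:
s(C) = -8 (s(C) = 4 - 4*3 = 4 - 12 = -8)
d(t) = -392/(t + (155 + t)/(-215 + t))
(65824 + (135 - 214*(-20))) + d(s(17)) = (65824 + (135 - 214*(-20))) + 392*(215 - 1*(-8))/(155 + (-8)**2 - 214*(-8)) = (65824 + (135 + 4280)) + 392*(215 + 8)/(155 + 64 + 1712) = (65824 + 4415) + 392*223/1931 = 70239 + 392*(1/1931)*223 = 70239 + 87416/1931 = 135718925/1931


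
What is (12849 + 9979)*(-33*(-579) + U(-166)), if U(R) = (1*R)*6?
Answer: 413437908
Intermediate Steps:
U(R) = 6*R (U(R) = R*6 = 6*R)
(12849 + 9979)*(-33*(-579) + U(-166)) = (12849 + 9979)*(-33*(-579) + 6*(-166)) = 22828*(19107 - 996) = 22828*18111 = 413437908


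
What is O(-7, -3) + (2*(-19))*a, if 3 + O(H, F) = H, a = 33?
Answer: -1264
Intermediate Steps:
O(H, F) = -3 + H
O(-7, -3) + (2*(-19))*a = (-3 - 7) + (2*(-19))*33 = -10 - 38*33 = -10 - 1254 = -1264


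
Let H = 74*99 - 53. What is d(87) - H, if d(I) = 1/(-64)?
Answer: -465473/64 ≈ -7273.0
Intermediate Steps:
d(I) = -1/64
H = 7273 (H = 7326 - 53 = 7273)
d(87) - H = -1/64 - 1*7273 = -1/64 - 7273 = -465473/64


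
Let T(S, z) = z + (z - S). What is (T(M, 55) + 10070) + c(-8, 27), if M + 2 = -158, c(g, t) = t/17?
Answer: 175807/17 ≈ 10342.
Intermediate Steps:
c(g, t) = t/17 (c(g, t) = t*(1/17) = t/17)
M = -160 (M = -2 - 158 = -160)
T(S, z) = -S + 2*z
(T(M, 55) + 10070) + c(-8, 27) = ((-1*(-160) + 2*55) + 10070) + (1/17)*27 = ((160 + 110) + 10070) + 27/17 = (270 + 10070) + 27/17 = 10340 + 27/17 = 175807/17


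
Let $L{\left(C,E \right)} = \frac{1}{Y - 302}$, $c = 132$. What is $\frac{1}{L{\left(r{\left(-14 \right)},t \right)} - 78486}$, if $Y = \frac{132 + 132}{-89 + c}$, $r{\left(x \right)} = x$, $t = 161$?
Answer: $- \frac{12722}{998498935} \approx -1.2741 \cdot 10^{-5}$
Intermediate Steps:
$Y = \frac{264}{43}$ ($Y = \frac{132 + 132}{-89 + 132} = \frac{264}{43} \approx 6.1395$)
$L{\left(C,E \right)} = - \frac{43}{12722}$ ($L{\left(C,E \right)} = \frac{1}{\frac{264}{43} - 302} = \frac{1}{- \frac{12722}{43}} = - \frac{43}{12722}$)
$\frac{1}{L{\left(r{\left(-14 \right)},t \right)} - 78486} = \frac{1}{- \frac{43}{12722} - 78486} = \frac{1}{- \frac{998498935}{12722}} = - \frac{12722}{998498935}$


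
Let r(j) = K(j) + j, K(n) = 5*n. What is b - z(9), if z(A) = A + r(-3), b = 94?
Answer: 103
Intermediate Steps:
r(j) = 6*j (r(j) = 5*j + j = 6*j)
z(A) = -18 + A (z(A) = A + 6*(-3) = A - 18 = -18 + A)
b - z(9) = 94 - (-18 + 9) = 94 - 1*(-9) = 94 + 9 = 103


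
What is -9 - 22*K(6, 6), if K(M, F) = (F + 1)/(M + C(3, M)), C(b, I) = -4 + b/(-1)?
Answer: 145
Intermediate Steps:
C(b, I) = -4 - b (C(b, I) = -4 + b*(-1) = -4 - b)
K(M, F) = (1 + F)/(-7 + M) (K(M, F) = (F + 1)/(M + (-4 - 1*3)) = (1 + F)/(M + (-4 - 3)) = (1 + F)/(M - 7) = (1 + F)/(-7 + M))
-9 - 22*K(6, 6) = -9 - 22*(1 + 6)/(-7 + 6) = -9 - 22*7/(-1) = -9 - (-22)*7 = -9 - 22*(-7) = -9 + 154 = 145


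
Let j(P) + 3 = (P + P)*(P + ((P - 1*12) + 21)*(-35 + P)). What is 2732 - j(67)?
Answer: -332131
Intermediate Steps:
j(P) = -3 + 2*P*(P + (-35 + P)*(9 + P)) (j(P) = -3 + (P + P)*(P + ((P - 1*12) + 21)*(-35 + P)) = -3 + (2*P)*(P + ((P - 12) + 21)*(-35 + P)) = -3 + (2*P)*(P + ((-12 + P) + 21)*(-35 + P)) = -3 + (2*P)*(P + (9 + P)*(-35 + P)) = -3 + (2*P)*(P + (-35 + P)*(9 + P)) = -3 + 2*P*(P + (-35 + P)*(9 + P)))
2732 - j(67) = 2732 - (-3 - 630*67 - 50*67**2 + 2*67**3) = 2732 - (-3 - 42210 - 50*4489 + 2*300763) = 2732 - (-3 - 42210 - 224450 + 601526) = 2732 - 1*334863 = 2732 - 334863 = -332131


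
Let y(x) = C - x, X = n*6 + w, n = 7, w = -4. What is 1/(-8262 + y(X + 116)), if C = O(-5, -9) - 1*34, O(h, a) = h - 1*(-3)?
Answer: -1/8452 ≈ -0.00011832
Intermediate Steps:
X = 38 (X = 7*6 - 4 = 42 - 4 = 38)
O(h, a) = 3 + h (O(h, a) = h + 3 = 3 + h)
C = -36 (C = (3 - 5) - 1*34 = -2 - 34 = -36)
y(x) = -36 - x
1/(-8262 + y(X + 116)) = 1/(-8262 + (-36 - (38 + 116))) = 1/(-8262 + (-36 - 1*154)) = 1/(-8262 + (-36 - 154)) = 1/(-8262 - 190) = 1/(-8452) = -1/8452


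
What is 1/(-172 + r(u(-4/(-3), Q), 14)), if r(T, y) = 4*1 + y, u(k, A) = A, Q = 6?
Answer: -1/154 ≈ -0.0064935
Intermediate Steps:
r(T, y) = 4 + y
1/(-172 + r(u(-4/(-3), Q), 14)) = 1/(-172 + (4 + 14)) = 1/(-172 + 18) = 1/(-154) = -1/154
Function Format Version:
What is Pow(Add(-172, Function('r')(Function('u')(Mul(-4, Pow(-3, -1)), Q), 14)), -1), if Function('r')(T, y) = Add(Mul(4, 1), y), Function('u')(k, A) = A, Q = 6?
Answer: Rational(-1, 154) ≈ -0.0064935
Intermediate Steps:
Function('r')(T, y) = Add(4, y)
Pow(Add(-172, Function('r')(Function('u')(Mul(-4, Pow(-3, -1)), Q), 14)), -1) = Pow(Add(-172, Add(4, 14)), -1) = Pow(Add(-172, 18), -1) = Pow(-154, -1) = Rational(-1, 154)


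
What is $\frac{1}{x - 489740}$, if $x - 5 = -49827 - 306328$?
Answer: $- \frac{1}{845890} \approx -1.1822 \cdot 10^{-6}$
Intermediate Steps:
$x = -356150$ ($x = 5 - 356155 = -356150$)
$\frac{1}{x - 489740} = \frac{1}{-356150 - 489740} = \frac{1}{-845890} = - \frac{1}{845890}$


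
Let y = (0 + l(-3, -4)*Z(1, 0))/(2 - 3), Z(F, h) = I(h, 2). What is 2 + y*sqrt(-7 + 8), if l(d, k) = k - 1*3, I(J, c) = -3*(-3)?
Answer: 65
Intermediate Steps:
I(J, c) = 9
Z(F, h) = 9
l(d, k) = -3 + k (l(d, k) = k - 3 = -3 + k)
y = 63 (y = (0 + (-3 - 4)*9)/(2 - 3) = (0 - 7*9)/(-1) = (0 - 63)*(-1) = -63*(-1) = 63)
2 + y*sqrt(-7 + 8) = 2 + 63*sqrt(-7 + 8) = 2 + 63*sqrt(1) = 2 + 63*1 = 2 + 63 = 65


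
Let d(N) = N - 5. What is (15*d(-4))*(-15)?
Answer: 2025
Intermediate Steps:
d(N) = -5 + N
(15*d(-4))*(-15) = (15*(-5 - 4))*(-15) = (15*(-9))*(-15) = -135*(-15) = 2025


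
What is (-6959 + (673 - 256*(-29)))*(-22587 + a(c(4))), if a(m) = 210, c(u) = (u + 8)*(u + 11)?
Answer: -25465026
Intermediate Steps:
c(u) = (8 + u)*(11 + u)
(-6959 + (673 - 256*(-29)))*(-22587 + a(c(4))) = (-6959 + (673 - 256*(-29)))*(-22587 + 210) = (-6959 + (673 + 7424))*(-22377) = (-6959 + 8097)*(-22377) = 1138*(-22377) = -25465026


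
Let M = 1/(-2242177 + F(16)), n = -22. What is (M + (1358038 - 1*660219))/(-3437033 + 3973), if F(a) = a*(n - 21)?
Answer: -782556905717/3849945058450 ≈ -0.20326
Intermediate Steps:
F(a) = -43*a (F(a) = a*(-22 - 21) = a*(-43) = -43*a)
M = -1/2242865 (M = 1/(-2242177 - 43*16) = 1/(-2242177 - 688) = 1/(-2242865) = -1/2242865 ≈ -4.4586e-7)
(M + (1358038 - 1*660219))/(-3437033 + 3973) = (-1/2242865 + (1358038 - 1*660219))/(-3437033 + 3973) = (-1/2242865 + (1358038 - 660219))/(-3433060) = (-1/2242865 + 697819)*(-1/3433060) = (1565113811434/2242865)*(-1/3433060) = -782556905717/3849945058450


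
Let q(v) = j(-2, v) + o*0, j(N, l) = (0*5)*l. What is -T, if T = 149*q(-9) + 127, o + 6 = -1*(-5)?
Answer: -127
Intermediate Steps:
j(N, l) = 0 (j(N, l) = 0*l = 0)
o = -1 (o = -6 - 1*(-5) = -6 + 5 = -1)
q(v) = 0 (q(v) = 0 - 1*0 = 0 + 0 = 0)
T = 127 (T = 149*0 + 127 = 0 + 127 = 127)
-T = -1*127 = -127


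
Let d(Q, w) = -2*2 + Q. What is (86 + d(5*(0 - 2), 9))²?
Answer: 5184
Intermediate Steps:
d(Q, w) = -4 + Q
(86 + d(5*(0 - 2), 9))² = (86 + (-4 + 5*(0 - 2)))² = (86 + (-4 + 5*(-2)))² = (86 + (-4 - 10))² = (86 - 14)² = 72² = 5184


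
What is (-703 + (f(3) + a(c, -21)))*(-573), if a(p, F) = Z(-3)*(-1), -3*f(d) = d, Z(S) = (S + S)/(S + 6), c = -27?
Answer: 402246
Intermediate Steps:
Z(S) = 2*S/(6 + S) (Z(S) = (2*S)/(6 + S) = 2*S/(6 + S))
f(d) = -d/3
a(p, F) = 2 (a(p, F) = (2*(-3)/(6 - 3))*(-1) = (2*(-3)/3)*(-1) = (2*(-3)*(1/3))*(-1) = -2*(-1) = 2)
(-703 + (f(3) + a(c, -21)))*(-573) = (-703 + (-1/3*3 + 2))*(-573) = (-703 + (-1 + 2))*(-573) = (-703 + 1)*(-573) = -702*(-573) = 402246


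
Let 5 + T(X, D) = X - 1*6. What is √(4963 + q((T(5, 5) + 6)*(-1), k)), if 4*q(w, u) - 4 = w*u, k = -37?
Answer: 2*√1241 ≈ 70.456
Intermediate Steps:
T(X, D) = -11 + X (T(X, D) = -5 + (X - 1*6) = -5 + (X - 6) = -5 + (-6 + X) = -11 + X)
q(w, u) = 1 + u*w/4 (q(w, u) = 1 + (w*u)/4 = 1 + (u*w)/4 = 1 + u*w/4)
√(4963 + q((T(5, 5) + 6)*(-1), k)) = √(4963 + (1 + (¼)*(-37)*(((-11 + 5) + 6)*(-1)))) = √(4963 + (1 + (¼)*(-37)*((-6 + 6)*(-1)))) = √(4963 + (1 + (¼)*(-37)*(0*(-1)))) = √(4963 + (1 + (¼)*(-37)*0)) = √(4963 + (1 + 0)) = √(4963 + 1) = √4964 = 2*√1241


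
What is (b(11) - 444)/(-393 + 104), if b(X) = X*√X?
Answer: 444/289 - 11*√11/289 ≈ 1.4101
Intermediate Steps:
b(X) = X^(3/2)
(b(11) - 444)/(-393 + 104) = (11^(3/2) - 444)/(-393 + 104) = (11*√11 - 444)/(-289) = (-444 + 11*√11)*(-1/289) = 444/289 - 11*√11/289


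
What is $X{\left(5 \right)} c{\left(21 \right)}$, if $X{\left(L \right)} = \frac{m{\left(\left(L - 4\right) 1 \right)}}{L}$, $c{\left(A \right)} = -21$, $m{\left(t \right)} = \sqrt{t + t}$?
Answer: $- \frac{21 \sqrt{2}}{5} \approx -5.9397$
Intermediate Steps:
$m{\left(t \right)} = \sqrt{2} \sqrt{t}$ ($m{\left(t \right)} = \sqrt{2 t} = \sqrt{2} \sqrt{t}$)
$X{\left(L \right)} = \frac{\sqrt{2} \sqrt{-4 + L}}{L}$ ($X{\left(L \right)} = \frac{\sqrt{2} \sqrt{\left(L - 4\right) 1}}{L} = \frac{\sqrt{2} \sqrt{\left(-4 + L\right) 1}}{L} = \frac{\sqrt{2} \sqrt{-4 + L}}{L}$)
$X{\left(5 \right)} c{\left(21 \right)} = \frac{\sqrt{-8 + 2 \cdot 5}}{5} \left(-21\right) = \frac{\sqrt{-8 + 10}}{5} \left(-21\right) = \frac{\sqrt{2}}{5} \left(-21\right) = - \frac{21 \sqrt{2}}{5}$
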